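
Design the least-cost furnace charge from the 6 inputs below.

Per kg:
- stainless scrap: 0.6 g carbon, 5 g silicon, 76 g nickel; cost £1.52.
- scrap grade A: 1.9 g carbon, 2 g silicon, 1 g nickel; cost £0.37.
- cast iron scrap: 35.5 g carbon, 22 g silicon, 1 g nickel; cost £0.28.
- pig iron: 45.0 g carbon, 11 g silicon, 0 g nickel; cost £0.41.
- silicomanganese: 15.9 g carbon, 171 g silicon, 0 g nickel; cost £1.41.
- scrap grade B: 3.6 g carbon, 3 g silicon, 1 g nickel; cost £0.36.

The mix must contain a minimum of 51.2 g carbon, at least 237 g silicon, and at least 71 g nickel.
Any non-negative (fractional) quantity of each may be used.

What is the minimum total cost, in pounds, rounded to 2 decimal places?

£3.40

Let x1 = kg of stainless scrap, x2 = kg of scrap grade A, x3 = kg of cast iron scrap, x4 = kg of pig iron, x5 = kg of silicomanganese, x6 = kg of scrap grade B.
Minimize 1.52x1 + 0.37x2 + 0.28x3 + 0.41x4 + 1.41x5 + 0.36x6 with:
  0.6x1 + 1.9x2 + 35.5x3 + 45x4 + 15.9x5 + 3.6x6 ≥ 51.2   (carbon)
  5x1 + 2x2 + 22x3 + 11x4 + 171x5 + 3x6 ≥ 237   (silicon)
  76x1 + 1x2 + 1x3 + 1x6 ≥ 71   (nickel)
  x1, x2, x3, x4, x5, x6 ≥ 0.
At the optimum only stainless scrap, cast iron scrap, silicomanganese are positive (scrap grade A, pig iron, scrap grade B = 0). Binding constraints: carbon, silicon, nickel.
So stainless scrap = 0.9228 kg, cast iron scrap = 0.868 kg, silicomanganese = 1.247 kg.
Total cost: 1.52·0.9228 + 0.28·0.868 + 1.41·1.247 = 3.4040.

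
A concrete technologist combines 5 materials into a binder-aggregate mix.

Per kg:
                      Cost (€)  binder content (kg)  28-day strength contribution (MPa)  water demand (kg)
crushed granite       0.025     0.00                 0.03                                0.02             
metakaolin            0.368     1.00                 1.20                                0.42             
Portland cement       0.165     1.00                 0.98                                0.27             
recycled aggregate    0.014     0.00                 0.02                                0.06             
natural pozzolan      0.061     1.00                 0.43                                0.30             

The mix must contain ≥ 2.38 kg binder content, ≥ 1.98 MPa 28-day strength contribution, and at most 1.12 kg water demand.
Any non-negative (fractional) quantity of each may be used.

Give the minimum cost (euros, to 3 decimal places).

Let x1 = kg of crushed granite, x2 = kg of metakaolin, x3 = kg of Portland cement, x4 = kg of recycled aggregate, x5 = kg of natural pozzolan.
Minimise 0.025x1 + 0.368x2 + 0.165x3 + 0.014x4 + 0.061x5 s.t.:
  1x2 + 1x3 + 1x5 ≥ 2.38   (binder content)
  0.03x1 + 1.2x2 + 0.98x3 + 0.02x4 + 0.43x5 ≥ 1.98   (28-day strength contribution)
  0.02x1 + 0.42x2 + 0.27x3 + 0.06x4 + 0.3x5 ≤ 1.12   (water demand)
  x1, x2, x3, x4, x5 ≥ 0.
The cheapest feasible vertex uses only Portland cement, natural pozzolan; crushed granite, metakaolin, recycled aggregate are not used. Binding constraints: 28-day strength contribution and water demand.
Optimal quantities: Portland cement = 0.6318 kg, natural pozzolan = 3.165 kg.
Objective = 0.165·0.6318 + 0.061·3.165 = 0.29731.

€0.297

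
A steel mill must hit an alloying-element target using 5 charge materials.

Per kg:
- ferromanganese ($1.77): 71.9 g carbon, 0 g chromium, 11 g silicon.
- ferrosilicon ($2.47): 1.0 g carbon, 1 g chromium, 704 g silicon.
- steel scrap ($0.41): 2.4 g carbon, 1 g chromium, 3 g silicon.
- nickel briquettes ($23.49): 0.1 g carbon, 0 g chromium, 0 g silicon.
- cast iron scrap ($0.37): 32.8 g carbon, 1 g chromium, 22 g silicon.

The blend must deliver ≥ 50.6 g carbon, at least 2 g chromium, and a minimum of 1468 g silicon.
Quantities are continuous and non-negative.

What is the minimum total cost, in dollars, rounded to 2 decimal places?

$5.58

Let x1 = kg of ferromanganese, x2 = kg of ferrosilicon, x3 = kg of steel scrap, x4 = kg of nickel briquettes, x5 = kg of cast iron scrap.
Minimize 1.77x1 + 2.47x2 + 0.41x3 + 23.49x4 + 0.37x5 subject to:
  71.9x1 + 1x2 + 2.4x3 + 0.1x4 + 32.8x5 ≥ 50.6   (carbon)
  1x2 + 1x3 + 1x5 ≥ 2   (chromium)
  11x1 + 704x2 + 3x3 + 22x5 ≥ 1468   (silicon)
  x1, x2, x3, x4, x5 ≥ 0.
The cheapest feasible vertex uses only ferrosilicon, cast iron scrap; ferromanganese, steel scrap, nickel briquettes are not used. There the carbon and silicon constraints are tight.
That vertex is x2 = 2.039, x5 = 1.481.
Cost = 2.47·2.039 + 0.37·1.481 = 5.5843.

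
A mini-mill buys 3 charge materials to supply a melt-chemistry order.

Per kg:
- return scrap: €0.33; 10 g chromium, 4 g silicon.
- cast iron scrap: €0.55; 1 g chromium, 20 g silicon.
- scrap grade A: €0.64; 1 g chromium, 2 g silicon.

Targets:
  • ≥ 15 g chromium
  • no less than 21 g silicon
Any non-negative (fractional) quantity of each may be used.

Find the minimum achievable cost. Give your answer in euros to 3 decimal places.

€0.891

Treat it as an LP. Let x1 = kg of return scrap, x2 = kg of cast iron scrap, x3 = kg of scrap grade A.
Minimize 0.33x1 + 0.55x2 + 0.64x3 with:
  10x1 + 1x2 + 1x3 ≥ 15   (chromium)
  4x1 + 20x2 + 2x3 ≥ 21   (silicon)
  x1, x2, x3 ≥ 0.
The minimum-cost mix takes nothing from scrap grade A — only return scrap, cast iron scrap. There the chromium and silicon constraints are tight.
That vertex is x1 = 1.423, x2 = 0.7653.
Total cost: 0.33·1.423 + 0.55·0.7653 = 0.89051.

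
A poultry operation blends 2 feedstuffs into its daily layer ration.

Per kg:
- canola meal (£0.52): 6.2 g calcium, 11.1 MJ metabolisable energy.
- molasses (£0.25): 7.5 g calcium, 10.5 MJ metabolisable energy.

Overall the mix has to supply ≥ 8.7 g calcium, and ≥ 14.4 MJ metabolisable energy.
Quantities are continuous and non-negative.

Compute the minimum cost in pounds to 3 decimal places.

Treat it as an LP. Let x1 = kg of canola meal, x2 = kg of molasses.
Minimize 0.52x1 + 0.25x2 with:
  6.2x1 + 7.5x2 ≥ 8.7   (calcium)
  11.1x1 + 10.5x2 ≥ 14.4   (metabolisable energy)
  x1, x2 ≥ 0.
The cheapest feasible vertex uses only molasses; canola meal is not used. There the metabolisable energy constraint is tight.
That vertex is x2 = 1.371.
Hence cost = 0.25·1.371 = £0.34275.

£0.343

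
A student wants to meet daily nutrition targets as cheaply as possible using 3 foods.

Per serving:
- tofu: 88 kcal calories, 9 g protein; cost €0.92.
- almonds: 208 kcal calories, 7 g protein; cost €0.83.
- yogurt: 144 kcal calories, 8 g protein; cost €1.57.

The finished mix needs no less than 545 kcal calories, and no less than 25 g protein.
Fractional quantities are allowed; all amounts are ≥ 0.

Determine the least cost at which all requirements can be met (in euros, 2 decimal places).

€2.80

Treat it as an LP. Let x1 = servings of tofu, x2 = servings of almonds, x3 = servings of yogurt.
Minimise 0.92x1 + 0.83x2 + 1.57x3 with:
  88x1 + 208x2 + 144x3 ≥ 545   (calories)
  9x1 + 7x2 + 8x3 ≥ 25   (protein)
  x1, x2, x3 ≥ 0.
The cheapest feasible vertex uses only tofu, almonds; yogurt is not used. Binding constraints: calories and protein.
So tofu = 1.103 servings, almonds = 2.154 servings.
Hence cost = 0.92·1.103 + 0.83·2.154 = €2.8026.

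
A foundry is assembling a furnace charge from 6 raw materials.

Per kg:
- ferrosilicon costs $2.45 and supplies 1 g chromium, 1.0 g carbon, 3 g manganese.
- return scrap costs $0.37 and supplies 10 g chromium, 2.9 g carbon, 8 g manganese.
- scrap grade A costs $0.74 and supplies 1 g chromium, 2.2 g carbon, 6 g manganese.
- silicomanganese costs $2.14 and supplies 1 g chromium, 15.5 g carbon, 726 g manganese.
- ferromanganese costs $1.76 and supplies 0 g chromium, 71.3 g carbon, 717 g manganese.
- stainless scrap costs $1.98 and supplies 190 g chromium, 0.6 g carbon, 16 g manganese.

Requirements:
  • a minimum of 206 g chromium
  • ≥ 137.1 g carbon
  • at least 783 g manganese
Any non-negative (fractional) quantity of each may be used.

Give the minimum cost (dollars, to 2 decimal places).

$5.51

Set it up as a linear program. Let x1 = kg of ferrosilicon, x2 = kg of return scrap, x3 = kg of scrap grade A, x4 = kg of silicomanganese, x5 = kg of ferromanganese, x6 = kg of stainless scrap.
Minimize 2.45x1 + 0.37x2 + 0.74x3 + 2.14x4 + 1.76x5 + 1.98x6 s.t.:
  1x1 + 10x2 + 1x3 + 1x4 + 190x6 ≥ 206   (chromium)
  1x1 + 2.9x2 + 2.2x3 + 15.5x4 + 71.3x5 + 0.6x6 ≥ 137.1   (carbon)
  3x1 + 8x2 + 6x3 + 726x4 + 717x5 + 16x6 ≥ 783   (manganese)
  x1, x2, x3, x4, x5, x6 ≥ 0.
The optimal basis is {ferromanganese, stainless scrap}; ferrosilicon, return scrap, scrap grade A, silicomanganese drop out. Binding constraints: chromium and carbon.
That vertex is x5 = 1.914, x6 = 1.084.
Objective = 1.76·1.914 + 1.98·1.084 = 5.51496.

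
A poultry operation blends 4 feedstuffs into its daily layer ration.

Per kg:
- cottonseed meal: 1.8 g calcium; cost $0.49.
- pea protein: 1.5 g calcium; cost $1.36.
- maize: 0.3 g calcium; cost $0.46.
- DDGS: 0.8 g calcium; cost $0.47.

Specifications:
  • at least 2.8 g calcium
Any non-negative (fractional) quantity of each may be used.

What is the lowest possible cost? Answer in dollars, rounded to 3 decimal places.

$0.762

This is a linear program. Let x1 = kg of cottonseed meal, x2 = kg of pea protein, x3 = kg of maize, x4 = kg of DDGS.
Minimise 0.49x1 + 1.36x2 + 0.46x3 + 0.47x4 subject to:
  1.8x1 + 1.5x2 + 0.3x3 + 0.8x4 ≥ 2.8   (calcium)
  x1, x2, x3, x4 ≥ 0.
The cheapest feasible vertex uses only cottonseed meal; pea protein, maize, DDGS are not used. There the calcium constraint is tight.
So cottonseed meal = 1.556 kg.
Hence cost = 0.49·1.556 = $0.76244.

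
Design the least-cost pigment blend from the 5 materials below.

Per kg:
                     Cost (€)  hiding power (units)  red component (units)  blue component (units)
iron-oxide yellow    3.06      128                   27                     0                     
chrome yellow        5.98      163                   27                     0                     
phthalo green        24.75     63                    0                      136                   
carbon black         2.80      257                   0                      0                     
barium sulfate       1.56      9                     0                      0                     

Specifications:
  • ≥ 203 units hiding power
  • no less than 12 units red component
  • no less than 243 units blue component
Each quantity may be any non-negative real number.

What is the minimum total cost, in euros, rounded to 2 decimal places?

€45.95

Treat it as an LP. Let x1 = kg of iron-oxide yellow, x2 = kg of chrome yellow, x3 = kg of phthalo green, x4 = kg of carbon black, x5 = kg of barium sulfate.
Minimize 3.06x1 + 5.98x2 + 24.75x3 + 2.8x4 + 1.56x5 subject to:
  128x1 + 163x2 + 63x3 + 257x4 + 9x5 ≥ 203   (hiding power)
  27x1 + 27x2 ≥ 12   (red component)
  136x3 ≥ 243   (blue component)
  x1, x2, x3, x4, x5 ≥ 0.
At the optimum only iron-oxide yellow, phthalo green, carbon black are positive (chrome yellow, barium sulfate = 0). Binding constraints: hiding power, red component, blue component.
Solving gives x1 = 0.4444, x3 = 1.787, x4 = 0.1305.
Cost = 3.06·0.4444 + 24.75·1.787 + 2.8·0.1305 = 45.9535.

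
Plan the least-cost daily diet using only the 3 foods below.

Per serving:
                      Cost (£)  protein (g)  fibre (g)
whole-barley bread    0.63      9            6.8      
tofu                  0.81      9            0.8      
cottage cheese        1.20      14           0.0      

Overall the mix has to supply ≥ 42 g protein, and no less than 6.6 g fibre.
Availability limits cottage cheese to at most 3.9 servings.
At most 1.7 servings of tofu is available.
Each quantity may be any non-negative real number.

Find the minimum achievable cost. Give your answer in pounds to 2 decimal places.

Let x1 = servings of whole-barley bread, x2 = servings of tofu, x3 = servings of cottage cheese.
Minimise 0.63x1 + 0.81x2 + 1.2x3 s.t.:
  9x1 + 9x2 + 14x3 ≥ 42   (protein)
  6.8x1 + 0.8x2 ≥ 6.6   (fibre)
  x3 ≤ 3.9
  x2 ≤ 1.7
  x1, x2, x3 ≥ 0.
The optimal basis is {whole-barley bread}; tofu, cottage cheese drop out. The protein requirement is met with equality.
That vertex is x1 = 4.667.
Cost = 0.63·4.667 = 2.9402.

£2.94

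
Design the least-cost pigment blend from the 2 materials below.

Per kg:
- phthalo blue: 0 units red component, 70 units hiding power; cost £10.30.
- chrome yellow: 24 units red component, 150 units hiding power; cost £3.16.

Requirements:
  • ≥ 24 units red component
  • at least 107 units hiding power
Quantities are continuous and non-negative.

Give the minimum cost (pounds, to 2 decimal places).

Treat it as an LP. Let x1 = kg of phthalo blue, x2 = kg of chrome yellow.
Minimize 10.3x1 + 3.16x2 subject to:
  24x2 ≥ 24   (red component)
  70x1 + 150x2 ≥ 107   (hiding power)
  x1, x2 ≥ 0.
The cheapest feasible vertex uses only chrome yellow; phthalo blue is not used. The red component requirement is met with equality.
Solving gives x2 = 1.
Hence cost = 3.16·1 = £3.1600.

£3.16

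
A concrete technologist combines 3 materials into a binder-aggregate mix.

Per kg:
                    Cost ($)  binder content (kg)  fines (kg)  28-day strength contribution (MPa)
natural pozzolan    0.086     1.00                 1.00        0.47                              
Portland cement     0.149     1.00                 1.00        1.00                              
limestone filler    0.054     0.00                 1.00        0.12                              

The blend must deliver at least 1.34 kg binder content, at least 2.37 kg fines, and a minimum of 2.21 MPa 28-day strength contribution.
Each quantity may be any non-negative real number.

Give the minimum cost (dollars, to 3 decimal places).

$0.334

Let x1 = kg of natural pozzolan, x2 = kg of Portland cement, x3 = kg of limestone filler.
min 0.086x1 + 0.149x2 + 0.054x3 with:
  1x1 + 1x2 ≥ 1.34   (binder content)
  1x1 + 1x2 + 1x3 ≥ 2.37   (fines)
  0.47x1 + 1x2 + 0.12x3 ≥ 2.21   (28-day strength contribution)
  x1, x2, x3 ≥ 0.
At the optimum only natural pozzolan, Portland cement are positive (limestone filler = 0). Binding constraints: fines and 28-day strength contribution.
So natural pozzolan = 0.3019 kg, Portland cement = 2.068 kg.
Hence cost = 0.086·0.3019 + 0.149·2.068 = $0.33410.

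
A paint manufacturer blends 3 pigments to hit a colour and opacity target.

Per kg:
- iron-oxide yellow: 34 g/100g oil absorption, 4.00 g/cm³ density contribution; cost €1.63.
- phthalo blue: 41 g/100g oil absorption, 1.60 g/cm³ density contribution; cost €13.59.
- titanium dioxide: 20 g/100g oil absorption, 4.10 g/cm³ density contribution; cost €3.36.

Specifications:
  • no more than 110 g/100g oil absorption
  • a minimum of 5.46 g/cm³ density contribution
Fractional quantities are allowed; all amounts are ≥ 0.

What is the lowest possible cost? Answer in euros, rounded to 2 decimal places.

€2.22

Let x1 = kg of iron-oxide yellow, x2 = kg of phthalo blue, x3 = kg of titanium dioxide.
Minimise 1.63x1 + 13.59x2 + 3.36x3 with:
  34x1 + 41x2 + 20x3 ≤ 110   (oil absorption)
  4x1 + 1.6x2 + 4.1x3 ≥ 5.46   (density contribution)
  x1, x2, x3 ≥ 0.
The minimum-cost mix takes nothing from phthalo blue, titanium dioxide — only iron-oxide yellow. There the density contribution constraint is tight.
That vertex is x1 = 1.365.
Cost = 1.63·1.365 = 2.22495.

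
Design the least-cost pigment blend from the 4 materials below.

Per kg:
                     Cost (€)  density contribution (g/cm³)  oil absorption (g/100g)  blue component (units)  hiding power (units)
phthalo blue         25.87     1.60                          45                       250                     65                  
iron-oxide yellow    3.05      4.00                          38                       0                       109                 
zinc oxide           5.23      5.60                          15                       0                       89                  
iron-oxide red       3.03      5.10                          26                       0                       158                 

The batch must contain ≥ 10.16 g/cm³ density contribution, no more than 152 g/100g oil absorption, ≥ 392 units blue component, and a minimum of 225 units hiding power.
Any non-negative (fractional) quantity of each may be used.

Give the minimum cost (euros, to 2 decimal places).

Let x1 = kg of phthalo blue, x2 = kg of iron-oxide yellow, x3 = kg of zinc oxide, x4 = kg of iron-oxide red.
Minimize 25.87x1 + 3.05x2 + 5.23x3 + 3.03x4 with:
  1.6x1 + 4x2 + 5.6x3 + 5.1x4 ≥ 10.16   (density contribution)
  45x1 + 38x2 + 15x3 + 26x4 ≤ 152   (oil absorption)
  250x1 ≥ 392   (blue component)
  65x1 + 109x2 + 89x3 + 158x4 ≥ 225   (hiding power)
  x1, x2, x3, x4 ≥ 0.
At the optimum only phthalo blue, iron-oxide red are positive (iron-oxide yellow, zinc oxide = 0). The density contribution and blue component requirements are met with equality.
That vertex is x1 = 1.568, x4 = 1.5.
Objective = 25.87·1.568 + 3.03·1.5 = 45.1092.

€45.11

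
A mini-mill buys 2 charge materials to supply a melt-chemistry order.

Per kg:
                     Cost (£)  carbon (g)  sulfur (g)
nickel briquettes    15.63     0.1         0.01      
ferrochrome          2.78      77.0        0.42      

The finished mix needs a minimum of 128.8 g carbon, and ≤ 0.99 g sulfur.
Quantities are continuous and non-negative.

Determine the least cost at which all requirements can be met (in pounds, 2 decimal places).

Let x1 = kg of nickel briquettes, x2 = kg of ferrochrome.
Minimise 15.63x1 + 2.78x2 with:
  0.1x1 + 77x2 ≥ 128.8   (carbon)
  0.01x1 + 0.42x2 ≤ 0.99   (sulfur)
  x1, x2 ≥ 0.
The cheapest feasible vertex uses only ferrochrome; nickel briquettes is not used. Binding constraint: carbon.
Solving gives x2 = 1.673.
Objective = 2.78·1.673 = 4.6509.

£4.65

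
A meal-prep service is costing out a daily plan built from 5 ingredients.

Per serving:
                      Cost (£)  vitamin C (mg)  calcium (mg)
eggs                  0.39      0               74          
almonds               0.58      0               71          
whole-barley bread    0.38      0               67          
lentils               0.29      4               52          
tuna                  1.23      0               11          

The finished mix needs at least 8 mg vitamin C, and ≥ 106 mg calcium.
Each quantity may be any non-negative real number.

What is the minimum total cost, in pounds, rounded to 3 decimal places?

£0.591

Set it up as a linear program. Let x1 = servings of eggs, x2 = servings of almonds, x3 = servings of whole-barley bread, x4 = servings of lentils, x5 = servings of tuna.
Minimize 0.39x1 + 0.58x2 + 0.38x3 + 0.29x4 + 1.23x5 subject to:
  4x4 ≥ 8   (vitamin C)
  74x1 + 71x2 + 67x3 + 52x4 + 11x5 ≥ 106   (calcium)
  x1, x2, x3, x4, x5 ≥ 0.
The minimum-cost mix takes nothing from almonds, whole-barley bread, tuna — only eggs, lentils. Binding constraints: vitamin C and calcium.
Solving gives x1 = 0.02703, x4 = 2.
Total cost: 0.39·0.02703 + 0.29·2 = 0.59054.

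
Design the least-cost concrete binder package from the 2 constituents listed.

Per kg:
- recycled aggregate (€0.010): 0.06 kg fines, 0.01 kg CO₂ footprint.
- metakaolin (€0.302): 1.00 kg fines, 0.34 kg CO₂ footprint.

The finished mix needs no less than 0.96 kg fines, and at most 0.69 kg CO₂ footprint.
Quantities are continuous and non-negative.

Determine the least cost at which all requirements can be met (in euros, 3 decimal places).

€0.160

Let x1 = kg of recycled aggregate, x2 = kg of metakaolin.
Minimize 0.01x1 + 0.302x2 subject to:
  0.06x1 + 1x2 ≥ 0.96   (fines)
  0.01x1 + 0.34x2 ≤ 0.69   (CO₂ footprint)
  x1, x2 ≥ 0.
The minimum-cost mix takes nothing from metakaolin — only recycled aggregate. There the fines constraint is tight.
Optimal quantities: recycled aggregate = 16 kg.
Total cost: 0.01·16 = 0.16000.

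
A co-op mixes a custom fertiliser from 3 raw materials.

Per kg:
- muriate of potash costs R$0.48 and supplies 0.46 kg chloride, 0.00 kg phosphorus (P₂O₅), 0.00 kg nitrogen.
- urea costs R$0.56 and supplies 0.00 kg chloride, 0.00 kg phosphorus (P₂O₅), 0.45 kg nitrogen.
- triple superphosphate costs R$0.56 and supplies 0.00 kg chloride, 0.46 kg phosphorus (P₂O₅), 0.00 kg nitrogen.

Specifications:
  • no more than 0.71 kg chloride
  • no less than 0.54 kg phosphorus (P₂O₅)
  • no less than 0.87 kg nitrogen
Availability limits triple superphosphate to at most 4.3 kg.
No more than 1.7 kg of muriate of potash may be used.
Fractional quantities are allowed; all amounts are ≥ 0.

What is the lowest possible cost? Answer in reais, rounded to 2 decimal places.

R$1.74

Treat it as an LP. Let x1 = kg of muriate of potash, x2 = kg of urea, x3 = kg of triple superphosphate.
Minimise 0.48x1 + 0.56x2 + 0.56x3 s.t.:
  0.46x1 ≤ 0.71   (chloride)
  0.46x3 ≥ 0.54   (phosphorus (P₂O₅))
  0.45x2 ≥ 0.87   (nitrogen)
  x3 ≤ 4.3
  x1 ≤ 1.7
  x1, x2, x3 ≥ 0.
The optimal basis is {urea, triple superphosphate}; muriate of potash drops out. Binding constraints: phosphorus (P₂O₅) and nitrogen.
Optimal quantities: urea = 1.933 kg, triple superphosphate = 1.174 kg.
Objective = 0.56·1.933 + 0.56·1.174 = 1.7399.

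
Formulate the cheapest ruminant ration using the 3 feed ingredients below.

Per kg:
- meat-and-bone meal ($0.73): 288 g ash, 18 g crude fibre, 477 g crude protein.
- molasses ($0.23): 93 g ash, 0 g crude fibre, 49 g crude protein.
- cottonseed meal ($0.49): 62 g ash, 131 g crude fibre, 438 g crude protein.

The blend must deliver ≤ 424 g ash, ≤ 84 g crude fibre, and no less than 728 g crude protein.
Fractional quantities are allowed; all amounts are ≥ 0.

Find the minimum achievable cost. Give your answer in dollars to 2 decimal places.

$1.03

This is a linear program. Let x1 = kg of meat-and-bone meal, x2 = kg of molasses, x3 = kg of cottonseed meal.
Minimize 0.73x1 + 0.23x2 + 0.49x3 with:
  288x1 + 93x2 + 62x3 ≤ 424   (ash)
  18x1 + 131x3 ≤ 84   (crude fibre)
  477x1 + 49x2 + 438x3 ≥ 728   (crude protein)
  x1, x2, x3 ≥ 0.
The cheapest feasible vertex uses only meat-and-bone meal, cottonseed meal; molasses is not used. There the crude fibre and crude protein constraints are tight.
Solving gives x1 = 1.073, x3 = 0.4938.
Cost = 0.73·1.073 + 0.49·0.4938 = 1.0253.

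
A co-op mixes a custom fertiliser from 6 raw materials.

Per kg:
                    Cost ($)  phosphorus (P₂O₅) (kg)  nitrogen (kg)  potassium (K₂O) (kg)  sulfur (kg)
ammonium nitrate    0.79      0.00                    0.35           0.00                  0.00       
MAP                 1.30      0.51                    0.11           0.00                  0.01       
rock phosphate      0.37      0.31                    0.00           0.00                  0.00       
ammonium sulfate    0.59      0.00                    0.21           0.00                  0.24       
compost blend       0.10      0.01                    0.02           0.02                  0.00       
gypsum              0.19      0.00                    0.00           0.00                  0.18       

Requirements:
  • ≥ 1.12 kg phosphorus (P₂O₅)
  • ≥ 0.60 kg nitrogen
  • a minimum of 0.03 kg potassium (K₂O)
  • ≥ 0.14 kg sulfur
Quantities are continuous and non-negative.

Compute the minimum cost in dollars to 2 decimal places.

Set it up as a linear program. Let x1 = kg of ammonium nitrate, x2 = kg of MAP, x3 = kg of rock phosphate, x4 = kg of ammonium sulfate, x5 = kg of compost blend, x6 = kg of gypsum.
Minimise 0.79x1 + 1.3x2 + 0.37x3 + 0.59x4 + 0.1x5 + 0.19x6 with:
  0.51x2 + 0.31x3 + 0.01x5 ≥ 1.12   (phosphorus (P₂O₅))
  0.35x1 + 0.11x2 + 0.21x4 + 0.02x5 ≥ 0.6   (nitrogen)
  0.02x5 ≥ 0.03   (potassium (K₂O))
  0.01x2 + 0.24x4 + 0.18x6 ≥ 0.14   (sulfur)
  x1, x2, x3, x4, x5, x6 ≥ 0.
The optimal basis is {ammonium nitrate, rock phosphate, ammonium sulfate, compost blend}; MAP, gypsum drop out. There the phosphorus (P₂O₅), nitrogen, potassium (K₂O), sulfur constraints are tight.
Solving gives x1 = 1.279, x3 = 3.565, x4 = 0.5833, x5 = 1.5.
Hence cost = 0.79·1.279 + 0.37·3.565 + 0.59·0.5833 + 0.1·1.5 = $2.8236.

$2.82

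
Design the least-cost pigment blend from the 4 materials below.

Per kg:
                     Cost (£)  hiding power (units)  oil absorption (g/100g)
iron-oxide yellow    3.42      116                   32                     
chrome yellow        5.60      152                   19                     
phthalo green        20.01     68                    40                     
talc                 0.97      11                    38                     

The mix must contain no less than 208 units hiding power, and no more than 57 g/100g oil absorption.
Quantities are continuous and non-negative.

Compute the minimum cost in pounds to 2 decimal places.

Treat it as an LP. Let x1 = kg of iron-oxide yellow, x2 = kg of chrome yellow, x3 = kg of phthalo green, x4 = kg of talc.
Minimize 3.42x1 + 5.6x2 + 20.01x3 + 0.97x4 subject to:
  116x1 + 152x2 + 68x3 + 11x4 ≥ 208   (hiding power)
  32x1 + 19x2 + 40x3 + 38x4 ≤ 57   (oil absorption)
  x1, x2, x3, x4 ≥ 0.
The minimum-cost mix takes nothing from phthalo green, talc — only iron-oxide yellow, chrome yellow. The hiding power and oil absorption requirements are met with equality.
So iron-oxide yellow = 1.771 kg, chrome yellow = 0.01654 kg.
Cost = 3.42·1.771 + 5.6·0.01654 = 6.1494.

£6.15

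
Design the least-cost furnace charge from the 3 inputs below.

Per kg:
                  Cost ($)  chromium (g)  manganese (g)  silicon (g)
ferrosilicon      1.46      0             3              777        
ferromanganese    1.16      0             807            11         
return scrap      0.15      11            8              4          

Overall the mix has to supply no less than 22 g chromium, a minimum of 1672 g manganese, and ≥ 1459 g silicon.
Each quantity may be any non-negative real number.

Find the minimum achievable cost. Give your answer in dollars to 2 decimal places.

$5.36

Let x1 = kg of ferrosilicon, x2 = kg of ferromanganese, x3 = kg of return scrap.
Minimize 1.46x1 + 1.16x2 + 0.15x3 subject to:
  11x3 ≥ 22   (chromium)
  3x1 + 807x2 + 8x3 ≥ 1672   (manganese)
  777x1 + 11x2 + 4x3 ≥ 1459   (silicon)
  x1, x2, x3 ≥ 0.
All 3 inputs are positive at the optimum. The chromium, manganese, silicon requirements are met with equality.
Optimal quantities: ferrosilicon = 1.838 kg, ferromanganese = 2.045 kg, return scrap = 2 kg.
Objective = 1.46·1.838 + 1.16·2.045 + 0.15·2 = 5.3557.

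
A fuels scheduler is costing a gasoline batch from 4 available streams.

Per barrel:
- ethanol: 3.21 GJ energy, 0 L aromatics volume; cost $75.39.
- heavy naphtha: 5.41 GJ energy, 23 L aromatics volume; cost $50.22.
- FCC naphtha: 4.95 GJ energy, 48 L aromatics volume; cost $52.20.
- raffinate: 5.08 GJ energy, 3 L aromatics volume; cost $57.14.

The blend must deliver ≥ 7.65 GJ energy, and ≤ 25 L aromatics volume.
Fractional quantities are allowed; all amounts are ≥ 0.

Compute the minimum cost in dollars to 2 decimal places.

$75.05

Let x1 = barrels of ethanol, x2 = barrels of heavy naphtha, x3 = barrels of FCC naphtha, x4 = barrels of raffinate.
Minimize 75.39x1 + 50.22x2 + 52.2x3 + 57.14x4 s.t.:
  3.21x1 + 5.41x2 + 4.95x3 + 5.08x4 ≥ 7.65   (energy)
  23x2 + 48x3 + 3x4 ≤ 25   (aromatics volume)
  x1, x2, x3, x4 ≥ 0.
The minimum-cost mix takes nothing from ethanol, FCC naphtha — only heavy naphtha, raffinate. The energy and aromatics volume requirements are met with equality.
Optimal quantities: heavy naphtha = 1.0342 barrels, raffinate = 0.40453 barrels.
Total cost: 50.22·1.0342 + 57.14·0.40453 = 75.0524.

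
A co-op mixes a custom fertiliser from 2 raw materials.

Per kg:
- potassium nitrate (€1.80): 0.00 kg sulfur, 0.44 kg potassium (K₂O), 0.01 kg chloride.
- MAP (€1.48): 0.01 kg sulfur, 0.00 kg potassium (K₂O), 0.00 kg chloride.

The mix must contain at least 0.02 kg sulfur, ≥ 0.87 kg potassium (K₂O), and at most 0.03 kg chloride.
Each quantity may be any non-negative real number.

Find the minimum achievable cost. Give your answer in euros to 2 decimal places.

€6.52

Set it up as a linear program. Let x1 = kg of potassium nitrate, x2 = kg of MAP.
Minimise 1.8x1 + 1.48x2 s.t.:
  0.01x2 ≥ 0.02   (sulfur)
  0.44x1 ≥ 0.87   (potassium (K₂O))
  0.01x1 ≤ 0.03   (chloride)
  x1, x2 ≥ 0.
Both inputs are positive at the optimum. There the sulfur and potassium (K₂O) constraints are tight.
That vertex is x1 = 1.977, x2 = 2.
Hence cost = 1.8·1.977 + 1.48·2 = €6.5186.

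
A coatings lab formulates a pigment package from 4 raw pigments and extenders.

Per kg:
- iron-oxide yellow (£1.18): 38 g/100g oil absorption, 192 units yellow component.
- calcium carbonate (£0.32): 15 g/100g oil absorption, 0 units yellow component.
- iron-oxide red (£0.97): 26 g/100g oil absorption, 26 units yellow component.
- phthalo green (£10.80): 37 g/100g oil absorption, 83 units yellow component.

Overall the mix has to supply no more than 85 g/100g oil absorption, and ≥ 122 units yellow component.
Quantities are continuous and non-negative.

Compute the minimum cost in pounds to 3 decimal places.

Let x1 = kg of iron-oxide yellow, x2 = kg of calcium carbonate, x3 = kg of iron-oxide red, x4 = kg of phthalo green.
Minimize 1.18x1 + 0.32x2 + 0.97x3 + 10.8x4 subject to:
  38x1 + 15x2 + 26x3 + 37x4 ≤ 85   (oil absorption)
  192x1 + 26x3 + 83x4 ≥ 122   (yellow component)
  x1, x2, x3, x4 ≥ 0.
The cheapest feasible vertex uses only iron-oxide yellow; calcium carbonate, iron-oxide red, phthalo green are not used. There the yellow component constraint is tight.
So iron-oxide yellow = 0.6354 kg.
Total cost: 1.18·0.6354 = 0.74977.

£0.750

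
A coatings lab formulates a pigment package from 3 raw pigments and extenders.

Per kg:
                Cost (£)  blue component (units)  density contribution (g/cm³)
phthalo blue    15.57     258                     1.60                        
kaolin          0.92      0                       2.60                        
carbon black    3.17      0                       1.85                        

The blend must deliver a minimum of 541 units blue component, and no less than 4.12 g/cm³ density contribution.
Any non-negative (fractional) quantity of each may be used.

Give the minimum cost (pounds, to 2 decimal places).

Let x1 = kg of phthalo blue, x2 = kg of kaolin, x3 = kg of carbon black.
Minimize 15.57x1 + 0.92x2 + 3.17x3 subject to:
  258x1 ≥ 541   (blue component)
  1.6x1 + 2.6x2 + 1.85x3 ≥ 4.12   (density contribution)
  x1, x2, x3 ≥ 0.
At the optimum only phthalo blue, kaolin are positive (carbon black = 0). Binding constraints: blue component and density contribution.
Solving gives x1 = 2.097, x2 = 0.2942.
Hence cost = 15.57·2.097 + 0.92·0.2942 = £32.9210.

£32.92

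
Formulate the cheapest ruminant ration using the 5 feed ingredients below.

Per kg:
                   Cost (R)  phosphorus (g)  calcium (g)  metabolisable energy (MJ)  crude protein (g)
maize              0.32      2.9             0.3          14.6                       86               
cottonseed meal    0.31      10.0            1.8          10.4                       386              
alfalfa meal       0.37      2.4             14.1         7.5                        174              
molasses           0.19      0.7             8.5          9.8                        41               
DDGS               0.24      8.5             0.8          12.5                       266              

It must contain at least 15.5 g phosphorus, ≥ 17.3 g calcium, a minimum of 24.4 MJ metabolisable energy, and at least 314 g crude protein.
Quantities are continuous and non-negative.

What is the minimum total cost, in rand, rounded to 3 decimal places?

This is a linear program. Let x1 = kg of maize, x2 = kg of cottonseed meal, x3 = kg of alfalfa meal, x4 = kg of molasses, x5 = kg of DDGS.
Minimise 0.32x1 + 0.31x2 + 0.37x3 + 0.19x4 + 0.24x5 subject to:
  2.9x1 + 10x2 + 2.4x3 + 0.7x4 + 8.5x5 ≥ 15.5   (phosphorus)
  0.3x1 + 1.8x2 + 14.1x3 + 8.5x4 + 0.8x5 ≥ 17.3   (calcium)
  14.6x1 + 10.4x2 + 7.5x3 + 9.8x4 + 12.5x5 ≥ 24.4   (metabolisable energy)
  86x1 + 386x2 + 174x3 + 41x4 + 266x5 ≥ 314   (crude protein)
  x1, x2, x3, x4, x5 ≥ 0.
The minimum-cost mix takes nothing from maize, cottonseed meal, alfalfa meal — only molasses, DDGS. The phosphorus and calcium requirements are met with equality.
That vertex is x4 = 1.878, x5 = 1.669.
Objective = 0.19·1.878 + 0.24·1.669 = 0.75738.

R0.757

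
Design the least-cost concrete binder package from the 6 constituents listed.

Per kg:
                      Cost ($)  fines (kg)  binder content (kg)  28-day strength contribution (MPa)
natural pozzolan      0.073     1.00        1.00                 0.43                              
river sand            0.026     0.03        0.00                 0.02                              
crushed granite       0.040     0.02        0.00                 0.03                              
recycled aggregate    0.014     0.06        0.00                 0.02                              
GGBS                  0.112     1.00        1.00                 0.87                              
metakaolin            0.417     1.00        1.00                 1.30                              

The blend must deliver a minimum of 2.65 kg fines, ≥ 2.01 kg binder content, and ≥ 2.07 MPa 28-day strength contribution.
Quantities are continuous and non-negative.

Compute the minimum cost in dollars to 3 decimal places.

Let x1 = kg of natural pozzolan, x2 = kg of river sand, x3 = kg of crushed granite, x4 = kg of recycled aggregate, x5 = kg of GGBS, x6 = kg of metakaolin.
min 0.073x1 + 0.026x2 + 0.04x3 + 0.014x4 + 0.112x5 + 0.417x6 subject to:
  1x1 + 0.03x2 + 0.02x3 + 0.06x4 + 1x5 + 1x6 ≥ 2.65   (fines)
  1x1 + 1x5 + 1x6 ≥ 2.01   (binder content)
  0.43x1 + 0.02x2 + 0.03x3 + 0.02x4 + 0.87x5 + 1.3x6 ≥ 2.07   (28-day strength contribution)
  x1, x2, x3, x4, x5, x6 ≥ 0.
The optimal basis is {natural pozzolan, GGBS}; river sand, crushed granite, recycled aggregate, metakaolin drop out. Binding constraints: fines and 28-day strength contribution.
Solving gives x1 = 0.5352, x5 = 2.115.
Cost = 0.073·0.5352 + 0.112·2.115 = 0.27595.

$0.276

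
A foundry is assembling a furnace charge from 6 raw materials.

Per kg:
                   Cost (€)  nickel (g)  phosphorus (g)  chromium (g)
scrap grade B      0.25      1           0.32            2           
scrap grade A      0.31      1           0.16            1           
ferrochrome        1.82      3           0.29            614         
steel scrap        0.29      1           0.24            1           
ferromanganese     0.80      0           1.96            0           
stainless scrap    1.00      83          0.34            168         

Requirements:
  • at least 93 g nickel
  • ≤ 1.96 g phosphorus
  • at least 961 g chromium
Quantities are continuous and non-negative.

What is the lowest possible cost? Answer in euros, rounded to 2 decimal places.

This is a linear program. Let x1 = kg of scrap grade B, x2 = kg of scrap grade A, x3 = kg of ferrochrome, x4 = kg of steel scrap, x5 = kg of ferromanganese, x6 = kg of stainless scrap.
Minimise 0.25x1 + 0.31x2 + 1.82x3 + 0.29x4 + 0.8x5 + 1x6 s.t.:
  1x1 + 1x2 + 3x3 + 1x4 + 83x6 ≥ 93   (nickel)
  0.32x1 + 0.16x2 + 0.29x3 + 0.24x4 + 1.96x5 + 0.34x6 ≤ 1.96   (phosphorus)
  2x1 + 1x2 + 614x3 + 1x4 + 168x6 ≥ 961   (chromium)
  x1, x2, x3, x4, x5, x6 ≥ 0.
The optimal basis is {ferrochrome, stainless scrap}; scrap grade B, scrap grade A, steel scrap, ferromanganese drop out. There the nickel and chromium constraints are tight.
That vertex is x3 = 1.271, x6 = 1.075.
Hence cost = 1.82·1.271 + 1·1.075 = €3.3882.

€3.39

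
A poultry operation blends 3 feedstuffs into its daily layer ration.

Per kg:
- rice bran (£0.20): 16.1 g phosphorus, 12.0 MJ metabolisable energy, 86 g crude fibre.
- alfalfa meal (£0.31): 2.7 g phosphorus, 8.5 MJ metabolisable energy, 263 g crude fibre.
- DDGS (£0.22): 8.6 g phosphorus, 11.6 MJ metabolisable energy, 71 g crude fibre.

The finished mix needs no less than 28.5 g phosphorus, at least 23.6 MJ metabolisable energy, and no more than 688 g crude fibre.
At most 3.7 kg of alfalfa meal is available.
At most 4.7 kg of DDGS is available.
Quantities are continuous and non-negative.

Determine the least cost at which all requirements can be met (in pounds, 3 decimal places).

£0.393

Let x1 = kg of rice bran, x2 = kg of alfalfa meal, x3 = kg of DDGS.
min 0.2x1 + 0.31x2 + 0.22x3 subject to:
  16.1x1 + 2.7x2 + 8.6x3 ≥ 28.5   (phosphorus)
  12x1 + 8.5x2 + 11.6x3 ≥ 23.6   (metabolisable energy)
  86x1 + 263x2 + 71x3 ≤ 688   (crude fibre)
  x2 ≤ 3.7
  x3 ≤ 4.7
  x1, x2, x3 ≥ 0.
At the optimum only rice bran is positive (alfalfa meal, DDGS = 0). There the metabolisable energy constraint is tight.
That vertex is x1 = 1.967.
Total cost: 0.2·1.967 = 0.39340.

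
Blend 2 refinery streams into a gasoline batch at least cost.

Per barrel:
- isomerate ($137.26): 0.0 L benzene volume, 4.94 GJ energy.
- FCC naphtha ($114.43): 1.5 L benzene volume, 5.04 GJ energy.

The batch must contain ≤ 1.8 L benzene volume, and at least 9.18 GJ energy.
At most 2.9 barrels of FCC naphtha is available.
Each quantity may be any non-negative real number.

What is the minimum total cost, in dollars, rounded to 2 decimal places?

$224.34

Let x1 = barrels of isomerate, x2 = barrels of FCC naphtha.
min 137.26x1 + 114.43x2 s.t.:
  1.5x2 ≤ 1.8   (benzene volume)
  4.94x1 + 5.04x2 ≥ 9.18   (energy)
  x2 ≤ 2.9
  x1, x2 ≥ 0.
Both inputs are positive at the optimum. The benzene volume and energy requirements are met with equality.
That vertex is x1 = 0.634, x2 = 1.2.
Hence cost = 137.26·0.634 + 114.43·1.2 = $224.3388.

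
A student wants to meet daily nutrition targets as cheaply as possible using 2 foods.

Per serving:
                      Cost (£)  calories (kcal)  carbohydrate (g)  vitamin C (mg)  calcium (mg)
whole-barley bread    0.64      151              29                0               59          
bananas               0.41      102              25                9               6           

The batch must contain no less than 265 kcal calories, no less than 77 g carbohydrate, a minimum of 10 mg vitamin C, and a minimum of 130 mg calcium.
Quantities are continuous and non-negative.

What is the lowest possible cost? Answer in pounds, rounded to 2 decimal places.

£1.79

Treat it as an LP. Let x1 = servings of whole-barley bread, x2 = servings of bananas.
min 0.64x1 + 0.41x2 with:
  151x1 + 102x2 ≥ 265   (calories)
  29x1 + 25x2 ≥ 77   (carbohydrate)
  9x2 ≥ 10   (vitamin C)
  59x1 + 6x2 ≥ 130   (calcium)
  x1, x2 ≥ 0.
Both inputs are positive at the optimum. There the vitamin C and calcium constraints are tight.
That vertex is x1 = 2.09, x2 = 1.111.
Hence cost = 0.64·2.09 + 0.41·1.111 = £1.7931.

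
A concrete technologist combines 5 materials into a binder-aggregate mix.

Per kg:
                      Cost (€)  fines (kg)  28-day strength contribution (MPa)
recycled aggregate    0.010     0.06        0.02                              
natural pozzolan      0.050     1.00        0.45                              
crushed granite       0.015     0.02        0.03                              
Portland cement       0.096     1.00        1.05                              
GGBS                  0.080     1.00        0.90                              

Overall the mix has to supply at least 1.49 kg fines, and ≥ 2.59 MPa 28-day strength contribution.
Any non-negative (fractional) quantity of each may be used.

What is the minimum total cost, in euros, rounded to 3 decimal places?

Set it up as a linear program. Let x1 = kg of recycled aggregate, x2 = kg of natural pozzolan, x3 = kg of crushed granite, x4 = kg of Portland cement, x5 = kg of GGBS.
min 0.01x1 + 0.05x2 + 0.015x3 + 0.096x4 + 0.08x5 with:
  0.06x1 + 1x2 + 0.02x3 + 1x4 + 1x5 ≥ 1.49   (fines)
  0.02x1 + 0.45x2 + 0.03x3 + 1.05x4 + 0.9x5 ≥ 2.59   (28-day strength contribution)
  x1, x2, x3, x4, x5 ≥ 0.
The minimum-cost mix takes nothing from recycled aggregate, natural pozzolan, crushed granite, Portland cement — only GGBS. The 28-day strength contribution requirement is met with equality.
Solving gives x5 = 2.878.
Cost = 0.08·2.878 = 0.23024.

€0.230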